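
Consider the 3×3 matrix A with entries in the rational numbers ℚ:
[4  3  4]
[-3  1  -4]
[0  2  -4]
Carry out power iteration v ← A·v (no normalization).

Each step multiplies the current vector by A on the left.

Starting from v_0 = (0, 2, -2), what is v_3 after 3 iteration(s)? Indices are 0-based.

v_3 = (72, -130, 48)

v_0 = (0, 2, -2).
v_1 = A·v_0 = (-2, 10, 12).
v_2 = A·v_1 = (70, -32, -28).
v_3 = A·v_2 = (72, -130, 48).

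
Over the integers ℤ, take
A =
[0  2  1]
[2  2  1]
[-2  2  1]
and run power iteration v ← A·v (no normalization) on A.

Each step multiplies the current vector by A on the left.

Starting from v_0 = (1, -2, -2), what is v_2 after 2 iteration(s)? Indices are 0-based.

v_2 = (-16, -28, -4)

v_0 = (1, -2, -2).
v_1 = A·v_0 = (-6, -4, -8).
v_2 = A·v_1 = (-16, -28, -4).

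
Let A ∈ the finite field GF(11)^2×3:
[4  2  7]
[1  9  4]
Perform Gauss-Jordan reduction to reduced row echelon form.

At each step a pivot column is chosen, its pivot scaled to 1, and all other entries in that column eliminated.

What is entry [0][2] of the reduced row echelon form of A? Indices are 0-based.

pivot(0,0)=4: scale R0 → (1, 6, 10)
  clear (1,0): R1 −= (1)R0 → (0, 3, 5)
pivot(1,1)=3: scale R1 → (0, 1, 9)
  clear (0,1): R0 −= (6)R1 → (1, 0, 0)

M[0][2] = 0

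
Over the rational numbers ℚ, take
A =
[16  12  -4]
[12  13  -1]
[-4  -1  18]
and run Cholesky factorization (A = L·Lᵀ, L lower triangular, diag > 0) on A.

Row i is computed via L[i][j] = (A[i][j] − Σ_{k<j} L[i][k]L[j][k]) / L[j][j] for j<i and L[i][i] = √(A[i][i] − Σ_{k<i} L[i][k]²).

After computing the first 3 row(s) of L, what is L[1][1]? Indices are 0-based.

L[1][1] = 2

Step 1: L[0][0] = √(16) = 4.
  L[1][0] = (12) / L[0][0] = 3.
Step 2: L[1][1] = √(4) = 2.
  L[2][0] = (-4) / L[0][0] = -1.
  L[2][1] = (2) / L[1][1] = 1.
Step 3: L[2][2] = √(16) = 4.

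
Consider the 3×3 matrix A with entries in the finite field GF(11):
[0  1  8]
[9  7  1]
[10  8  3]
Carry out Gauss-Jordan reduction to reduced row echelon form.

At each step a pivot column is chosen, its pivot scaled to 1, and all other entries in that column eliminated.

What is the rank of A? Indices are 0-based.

pivot(0,0): swap R0↔R1
pivot(0,0)=9: scale R0 → (1, 2, 5)
  clear (2,0): R2 −= (10)R0 → (0, 10, 8)
pivot(1,1)=1: scale R1 → (0, 1, 8)
  clear (0,1): R0 −= (2)R1 → (1, 0, 0)
  clear (2,1): R2 −= (10)R1 → (0, 0, 5)
pivot(2,2)=5: scale R2 → (0, 0, 1)
  clear (1,2): R1 −= (8)R2 → (0, 1, 0)

rank = 3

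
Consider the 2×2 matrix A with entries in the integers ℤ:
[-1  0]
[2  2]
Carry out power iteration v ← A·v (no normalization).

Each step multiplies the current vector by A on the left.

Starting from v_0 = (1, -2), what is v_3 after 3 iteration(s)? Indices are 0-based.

v_0 = (1, -2).
v_1 = A·v_0 = (-1, -2).
v_2 = A·v_1 = (1, -6).
v_3 = A·v_2 = (-1, -10).

v_3 = (-1, -10)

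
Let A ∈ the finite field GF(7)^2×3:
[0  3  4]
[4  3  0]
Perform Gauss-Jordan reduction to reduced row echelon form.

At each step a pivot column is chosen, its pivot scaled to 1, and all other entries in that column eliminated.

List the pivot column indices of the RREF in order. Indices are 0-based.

[1] R0 <-> R1
[1] R0 /= 4  ⇒  (1, 6, 0)
[2] R1 /= 3  ⇒  (0, 1, 6)
     R0 -= 6·R1  ⇒  (1, 0, 6)

pivot columns: 0, 1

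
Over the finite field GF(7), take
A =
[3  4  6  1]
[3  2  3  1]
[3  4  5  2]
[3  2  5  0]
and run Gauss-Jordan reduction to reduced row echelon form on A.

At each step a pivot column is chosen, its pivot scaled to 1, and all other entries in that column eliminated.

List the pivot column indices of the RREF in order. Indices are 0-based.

step 1: normalize row 0 (÷3) = (1, 6, 2, 5)
  row 1: subtract 3×row0 = (0, 5, 4, 0)
  row 2: subtract 3×row0 = (0, 0, 6, 1)
  row 3: subtract 3×row0 = (0, 5, 6, 6)
step 2: normalize row 1 (÷5) = (0, 1, 5, 0)
  row 0: subtract 6×row1 = (1, 0, 0, 5)
  row 3: subtract 5×row1 = (0, 0, 2, 6)
step 3: normalize row 2 (÷6) = (0, 0, 1, 6)
  row 1: subtract 5×row2 = (0, 1, 0, 5)
  row 3: subtract 2×row2 = (0, 0, 0, 1)
step 4: normalize row 3 (÷1) = (0, 0, 0, 1)
  row 0: subtract 5×row3 = (1, 0, 0, 0)
  row 1: subtract 5×row3 = (0, 1, 0, 0)
  row 2: subtract 6×row3 = (0, 0, 1, 0)

pivot columns: 0, 1, 2, 3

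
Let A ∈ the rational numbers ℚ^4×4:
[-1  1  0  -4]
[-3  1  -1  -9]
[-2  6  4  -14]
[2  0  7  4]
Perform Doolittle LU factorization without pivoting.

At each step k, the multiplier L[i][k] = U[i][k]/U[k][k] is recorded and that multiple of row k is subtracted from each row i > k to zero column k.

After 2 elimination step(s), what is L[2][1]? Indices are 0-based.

L[2][1] = -2

Step 1: pivot at (0,0) is -1.
  row1 ← row1 − (3)·row0  ⇒  L[1][0]=3, U row1=(0, -2, -1, 3)
  row2 ← row2 − (2)·row0  ⇒  L[2][0]=2, U row2=(0, 4, 4, -6)
  row3 ← row3 − (-2)·row0  ⇒  L[3][0]=-2, U row3=(0, 2, 7, -4)
Step 2: pivot at (1,1) is -2.
  row2 ← row2 − (-2)·row1  ⇒  L[2][1]=-2, U row2=(0, 0, 2, 0)
  row3 ← row3 − (-1)·row1  ⇒  L[3][1]=-1, U row3=(0, 0, 6, -1)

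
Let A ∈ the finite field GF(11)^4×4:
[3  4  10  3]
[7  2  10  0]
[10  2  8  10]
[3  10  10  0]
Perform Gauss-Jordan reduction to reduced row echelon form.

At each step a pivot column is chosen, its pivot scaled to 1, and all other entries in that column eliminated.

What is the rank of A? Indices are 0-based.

pivot(0,0)=3: scale R0 → (1, 5, 7, 1)
  clear (1,0): R1 −= (7)R0 → (0, 0, 5, 4)
  clear (2,0): R2 −= (10)R0 → (0, 7, 4, 0)
  clear (3,0): R3 −= (3)R0 → (0, 6, 0, 8)
pivot(1,1): swap R1↔R2
pivot(1,1)=7: scale R1 → (0, 1, 10, 0)
  clear (0,1): R0 −= (5)R1 → (1, 0, 1, 1)
  clear (3,1): R3 −= (6)R1 → (0, 0, 6, 8)
pivot(2,2)=5: scale R2 → (0, 0, 1, 3)
  clear (0,2): R0 −= (1)R2 → (1, 0, 0, 9)
  clear (1,2): R1 −= (10)R2 → (0, 1, 0, 3)
  clear (3,2): R3 −= (6)R2 → (0, 0, 0, 1)
pivot(3,3)=1: scale R3 → (0, 0, 0, 1)
  clear (0,3): R0 −= (9)R3 → (1, 0, 0, 0)
  clear (1,3): R1 −= (3)R3 → (0, 1, 0, 0)
  clear (2,3): R2 −= (3)R3 → (0, 0, 1, 0)

rank = 4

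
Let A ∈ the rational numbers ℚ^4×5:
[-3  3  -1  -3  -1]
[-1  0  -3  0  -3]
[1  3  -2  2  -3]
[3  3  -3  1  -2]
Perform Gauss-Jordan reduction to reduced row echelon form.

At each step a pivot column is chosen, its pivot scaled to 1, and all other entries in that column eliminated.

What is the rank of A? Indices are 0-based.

step 1: normalize row 0 (÷-3) = (1, -1, 1/3, 1, 1/3)
  row 1: subtract -1×row0 = (0, -1, -8/3, 1, -8/3)
  row 2: subtract 1×row0 = (0, 4, -7/3, 1, -10/3)
  row 3: subtract 3×row0 = (0, 6, -4, -2, -3)
step 2: normalize row 1 (÷-1) = (0, 1, 8/3, -1, 8/3)
  row 0: subtract -1×row1 = (1, 0, 3, 0, 3)
  row 2: subtract 4×row1 = (0, 0, -13, 5, -14)
  row 3: subtract 6×row1 = (0, 0, -20, 4, -19)
step 3: normalize row 2 (÷-13) = (0, 0, 1, -5/13, 14/13)
  row 0: subtract 3×row2 = (1, 0, 0, 15/13, -3/13)
  row 1: subtract 8/3×row2 = (0, 1, 0, 1/39, -8/39)
  row 3: subtract -20×row2 = (0, 0, 0, -48/13, 33/13)
step 4: normalize row 3 (÷-48/13) = (0, 0, 0, 1, -11/16)
  row 0: subtract 15/13×row3 = (1, 0, 0, 0, 9/16)
  row 1: subtract 1/39×row3 = (0, 1, 0, 0, -3/16)
  row 2: subtract -5/13×row3 = (0, 0, 1, 0, 13/16)

rank = 4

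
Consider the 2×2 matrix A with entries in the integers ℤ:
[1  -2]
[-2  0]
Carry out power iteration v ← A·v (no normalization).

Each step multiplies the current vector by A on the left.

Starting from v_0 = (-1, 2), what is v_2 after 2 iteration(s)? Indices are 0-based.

v_2 = (-9, 10)

v_0 = (-1, 2).
v_1 = A·v_0 = (-5, 2).
v_2 = A·v_1 = (-9, 10).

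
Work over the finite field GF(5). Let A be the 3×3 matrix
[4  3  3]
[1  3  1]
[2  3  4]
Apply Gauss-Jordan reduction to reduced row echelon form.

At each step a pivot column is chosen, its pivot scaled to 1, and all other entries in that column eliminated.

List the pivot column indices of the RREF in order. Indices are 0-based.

pivot columns: 0, 1, 2

pivot(0,0)=4: scale R0 → (1, 2, 2)
  clear (1,0): R1 −= (1)R0 → (0, 1, 4)
  clear (2,0): R2 −= (2)R0 → (0, 4, 0)
pivot(1,1)=1: scale R1 → (0, 1, 4)
  clear (0,1): R0 −= (2)R1 → (1, 0, 4)
  clear (2,1): R2 −= (4)R1 → (0, 0, 4)
pivot(2,2)=4: scale R2 → (0, 0, 1)
  clear (0,2): R0 −= (4)R2 → (1, 0, 0)
  clear (1,2): R1 −= (4)R2 → (0, 1, 0)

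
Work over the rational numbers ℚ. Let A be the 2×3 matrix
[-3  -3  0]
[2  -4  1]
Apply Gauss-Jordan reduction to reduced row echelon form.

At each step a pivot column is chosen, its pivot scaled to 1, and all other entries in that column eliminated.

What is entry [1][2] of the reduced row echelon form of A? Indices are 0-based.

M[1][2] = -1/6

step 1: normalize row 0 (÷-3) = (1, 1, 0)
  row 1: subtract 2×row0 = (0, -6, 1)
step 2: normalize row 1 (÷-6) = (0, 1, -1/6)
  row 0: subtract 1×row1 = (1, 0, 1/6)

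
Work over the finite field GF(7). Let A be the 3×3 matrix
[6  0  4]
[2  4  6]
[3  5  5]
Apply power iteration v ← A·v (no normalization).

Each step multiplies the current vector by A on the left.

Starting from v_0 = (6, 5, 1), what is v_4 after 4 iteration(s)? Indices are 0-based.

v_0 = (6, 5, 1).
v_1 = A·v_0 = (5, 3, 6).
v_2 = A·v_1 = (5, 2, 4).
v_3 = A·v_2 = (4, 0, 3).
v_4 = A·v_3 = (1, 5, 6).

v_4 = (1, 5, 6)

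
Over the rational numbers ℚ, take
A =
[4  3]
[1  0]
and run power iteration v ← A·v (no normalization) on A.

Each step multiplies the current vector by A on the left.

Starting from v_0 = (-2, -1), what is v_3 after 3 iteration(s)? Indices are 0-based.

v_3 = (-233, -50)

v_0 = (-2, -1).
v_1 = A·v_0 = (-11, -2).
v_2 = A·v_1 = (-50, -11).
v_3 = A·v_2 = (-233, -50).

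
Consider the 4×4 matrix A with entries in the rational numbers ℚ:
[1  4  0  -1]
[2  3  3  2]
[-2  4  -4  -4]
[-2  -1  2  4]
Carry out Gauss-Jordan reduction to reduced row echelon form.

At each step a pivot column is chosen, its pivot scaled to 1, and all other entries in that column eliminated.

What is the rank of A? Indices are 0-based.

rank = 4

step 1: normalize row 0 (÷1) = (1, 4, 0, -1)
  row 1: subtract 2×row0 = (0, -5, 3, 4)
  row 2: subtract -2×row0 = (0, 12, -4, -6)
  row 3: subtract -2×row0 = (0, 7, 2, 2)
step 2: normalize row 1 (÷-5) = (0, 1, -3/5, -4/5)
  row 0: subtract 4×row1 = (1, 0, 12/5, 11/5)
  row 2: subtract 12×row1 = (0, 0, 16/5, 18/5)
  row 3: subtract 7×row1 = (0, 0, 31/5, 38/5)
step 3: normalize row 2 (÷16/5) = (0, 0, 1, 9/8)
  row 0: subtract 12/5×row2 = (1, 0, 0, -1/2)
  row 1: subtract -3/5×row2 = (0, 1, 0, -1/8)
  row 3: subtract 31/5×row2 = (0, 0, 0, 5/8)
step 4: normalize row 3 (÷5/8) = (0, 0, 0, 1)
  row 0: subtract -1/2×row3 = (1, 0, 0, 0)
  row 1: subtract -1/8×row3 = (0, 1, 0, 0)
  row 2: subtract 9/8×row3 = (0, 0, 1, 0)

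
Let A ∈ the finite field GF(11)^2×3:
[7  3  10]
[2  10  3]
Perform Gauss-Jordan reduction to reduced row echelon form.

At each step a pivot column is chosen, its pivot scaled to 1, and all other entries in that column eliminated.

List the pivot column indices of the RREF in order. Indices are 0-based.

pivot columns: 0, 1

[1] R0 /= 7  ⇒  (1, 2, 3)
     R1 -= 2·R0  ⇒  (0, 6, 8)
[2] R1 /= 6  ⇒  (0, 1, 5)
     R0 -= 2·R1  ⇒  (1, 0, 4)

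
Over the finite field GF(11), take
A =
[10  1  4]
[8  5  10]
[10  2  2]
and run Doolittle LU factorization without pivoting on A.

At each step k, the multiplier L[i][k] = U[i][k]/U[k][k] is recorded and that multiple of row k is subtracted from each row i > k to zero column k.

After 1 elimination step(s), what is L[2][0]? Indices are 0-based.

[col 0] pivot 10
  R1 -= 3*R0 → (0, 2, 9)  (L[1][0] := 3)
  R2 -= 1*R0 → (0, 1, 9)  (L[2][0] := 1)

L[2][0] = 1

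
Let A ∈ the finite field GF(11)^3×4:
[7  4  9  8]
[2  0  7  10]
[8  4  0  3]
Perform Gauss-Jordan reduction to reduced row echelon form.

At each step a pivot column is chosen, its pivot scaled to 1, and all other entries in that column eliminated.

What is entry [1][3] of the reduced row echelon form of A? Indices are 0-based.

M[1][3] = 9

pivot(0,0)=7: scale R0 → (1, 10, 6, 9)
  clear (1,0): R1 −= (2)R0 → (0, 2, 6, 3)
  clear (2,0): R2 −= (8)R0 → (0, 1, 7, 8)
pivot(1,1)=2: scale R1 → (0, 1, 3, 7)
  clear (0,1): R0 −= (10)R1 → (1, 0, 9, 5)
  clear (2,1): R2 −= (1)R1 → (0, 0, 4, 1)
pivot(2,2)=4: scale R2 → (0, 0, 1, 3)
  clear (0,2): R0 −= (9)R2 → (1, 0, 0, 0)
  clear (1,2): R1 −= (3)R2 → (0, 1, 0, 9)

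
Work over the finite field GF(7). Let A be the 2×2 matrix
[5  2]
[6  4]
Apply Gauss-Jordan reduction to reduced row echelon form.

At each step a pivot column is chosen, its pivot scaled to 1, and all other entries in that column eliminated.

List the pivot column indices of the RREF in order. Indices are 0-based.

pivot columns: 0, 1

[1] R0 /= 5  ⇒  (1, 6)
     R1 -= 6·R0  ⇒  (0, 3)
[2] R1 /= 3  ⇒  (0, 1)
     R0 -= 6·R1  ⇒  (1, 0)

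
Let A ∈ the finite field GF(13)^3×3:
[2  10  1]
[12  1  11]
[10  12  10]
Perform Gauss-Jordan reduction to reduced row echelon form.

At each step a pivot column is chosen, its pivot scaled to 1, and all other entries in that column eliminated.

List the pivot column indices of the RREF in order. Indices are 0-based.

[1] R0 /= 2  ⇒  (1, 5, 7)
     R1 -= 12·R0  ⇒  (0, 6, 5)
     R2 -= 10·R0  ⇒  (0, 1, 5)
[2] R1 /= 6  ⇒  (0, 1, 3)
     R0 -= 5·R1  ⇒  (1, 0, 5)
     R2 -= 1·R1  ⇒  (0, 0, 2)
[3] R2 /= 2  ⇒  (0, 0, 1)
     R0 -= 5·R2  ⇒  (1, 0, 0)
     R1 -= 3·R2  ⇒  (0, 1, 0)

pivot columns: 0, 1, 2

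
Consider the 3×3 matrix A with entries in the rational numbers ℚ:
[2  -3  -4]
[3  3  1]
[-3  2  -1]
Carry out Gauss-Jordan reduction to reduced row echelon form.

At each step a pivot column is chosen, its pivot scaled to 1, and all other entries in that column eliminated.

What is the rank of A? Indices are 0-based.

rank = 3

pivot(0,0)=2: scale R0 → (1, -3/2, -2)
  clear (1,0): R1 −= (3)R0 → (0, 15/2, 7)
  clear (2,0): R2 −= (-3)R0 → (0, -5/2, -7)
pivot(1,1)=15/2: scale R1 → (0, 1, 14/15)
  clear (0,1): R0 −= (-3/2)R1 → (1, 0, -3/5)
  clear (2,1): R2 −= (-5/2)R1 → (0, 0, -14/3)
pivot(2,2)=-14/3: scale R2 → (0, 0, 1)
  clear (0,2): R0 −= (-3/5)R2 → (1, 0, 0)
  clear (1,2): R1 −= (14/15)R2 → (0, 1, 0)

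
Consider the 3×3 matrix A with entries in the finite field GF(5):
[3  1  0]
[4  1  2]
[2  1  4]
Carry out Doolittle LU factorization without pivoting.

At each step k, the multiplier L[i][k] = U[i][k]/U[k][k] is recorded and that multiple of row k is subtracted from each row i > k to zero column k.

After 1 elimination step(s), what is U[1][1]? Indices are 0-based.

[col 0] pivot 3
  R1 -= 3*R0 → (0, 3, 2)  (L[1][0] := 3)
  R2 -= 4*R0 → (0, 2, 4)  (L[2][0] := 4)

U[1][1] = 3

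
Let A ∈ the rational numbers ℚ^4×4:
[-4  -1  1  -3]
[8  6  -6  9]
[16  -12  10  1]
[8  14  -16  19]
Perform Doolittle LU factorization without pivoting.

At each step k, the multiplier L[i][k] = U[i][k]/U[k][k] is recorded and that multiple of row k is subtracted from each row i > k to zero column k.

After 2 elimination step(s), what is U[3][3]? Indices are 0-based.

[col 0] pivot -4
  R1 -= -2*R0 → (0, 4, -4, 3)  (L[1][0] := -2)
  R2 -= -4*R0 → (0, -16, 14, -11)  (L[2][0] := -4)
  R3 -= -2*R0 → (0, 12, -14, 13)  (L[3][0] := -2)
[col 1] pivot 4
  R2 -= -4*R1 → (0, 0, -2, 1)  (L[2][1] := -4)
  R3 -= 3*R1 → (0, 0, -2, 4)  (L[3][1] := 3)

U[3][3] = 4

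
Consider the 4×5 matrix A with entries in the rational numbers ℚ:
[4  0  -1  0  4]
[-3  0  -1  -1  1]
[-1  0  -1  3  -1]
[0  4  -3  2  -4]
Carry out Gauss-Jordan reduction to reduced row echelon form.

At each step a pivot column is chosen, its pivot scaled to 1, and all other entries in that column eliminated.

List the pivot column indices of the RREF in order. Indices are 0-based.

pivot(0,0)=4: scale R0 → (1, 0, -1/4, 0, 1)
  clear (1,0): R1 −= (-3)R0 → (0, 0, -7/4, -1, 4)
  clear (2,0): R2 −= (-1)R0 → (0, 0, -5/4, 3, 0)
pivot(1,1): swap R1↔R3
pivot(1,1)=4: scale R1 → (0, 1, -3/4, 1/2, -1)
pivot(2,2)=-5/4: scale R2 → (0, 0, 1, -12/5, 0)
  clear (0,2): R0 −= (-1/4)R2 → (1, 0, 0, -3/5, 1)
  clear (1,2): R1 −= (-3/4)R2 → (0, 1, 0, -13/10, -1)
  clear (3,2): R3 −= (-7/4)R2 → (0, 0, 0, -26/5, 4)
pivot(3,3)=-26/5: scale R3 → (0, 0, 0, 1, -10/13)
  clear (0,3): R0 −= (-3/5)R3 → (1, 0, 0, 0, 7/13)
  clear (1,3): R1 −= (-13/10)R3 → (0, 1, 0, 0, -2)
  clear (2,3): R2 −= (-12/5)R3 → (0, 0, 1, 0, -24/13)

pivot columns: 0, 1, 2, 3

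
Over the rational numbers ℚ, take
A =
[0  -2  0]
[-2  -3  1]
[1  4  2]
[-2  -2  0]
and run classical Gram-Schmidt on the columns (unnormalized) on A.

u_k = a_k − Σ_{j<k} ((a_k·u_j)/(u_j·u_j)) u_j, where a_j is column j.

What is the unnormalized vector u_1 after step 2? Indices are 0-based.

Step 1: u_0 = a_0 = (0, -2, 1, -2).
Step 2: u_1 = a_1 − (14/9)·u_0 = (-2, 1/9, 22/9, 10/9).

u_1 = (-2, 1/9, 22/9, 10/9)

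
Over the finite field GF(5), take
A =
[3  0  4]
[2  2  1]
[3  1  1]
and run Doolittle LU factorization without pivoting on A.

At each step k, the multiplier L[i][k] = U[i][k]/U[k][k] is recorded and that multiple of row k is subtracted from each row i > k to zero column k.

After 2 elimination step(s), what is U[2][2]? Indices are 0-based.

U[2][2] = 2

Step 1: pivot at (0,0) is 3.
  row1 ← row1 − (4)·row0  ⇒  L[1][0]=4, U row1=(0, 2, 0)
  row2 ← row2 − (1)·row0  ⇒  L[2][0]=1, U row2=(0, 1, 2)
Step 2: pivot at (1,1) is 2.
  row2 ← row2 − (3)·row1  ⇒  L[2][1]=3, U row2=(0, 0, 2)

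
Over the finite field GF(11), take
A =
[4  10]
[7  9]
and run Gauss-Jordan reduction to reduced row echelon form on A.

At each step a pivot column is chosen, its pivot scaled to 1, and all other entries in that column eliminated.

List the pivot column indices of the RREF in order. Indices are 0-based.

pivot(0,0)=4: scale R0 → (1, 8)
  clear (1,0): R1 −= (7)R0 → (0, 8)
pivot(1,1)=8: scale R1 → (0, 1)
  clear (0,1): R0 −= (8)R1 → (1, 0)

pivot columns: 0, 1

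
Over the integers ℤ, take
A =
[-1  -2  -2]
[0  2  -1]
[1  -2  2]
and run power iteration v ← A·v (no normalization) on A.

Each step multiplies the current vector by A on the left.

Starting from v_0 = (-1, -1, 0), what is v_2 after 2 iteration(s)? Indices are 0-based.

v_2 = (-1, -5, 9)

v_0 = (-1, -1, 0).
v_1 = A·v_0 = (3, -2, 1).
v_2 = A·v_1 = (-1, -5, 9).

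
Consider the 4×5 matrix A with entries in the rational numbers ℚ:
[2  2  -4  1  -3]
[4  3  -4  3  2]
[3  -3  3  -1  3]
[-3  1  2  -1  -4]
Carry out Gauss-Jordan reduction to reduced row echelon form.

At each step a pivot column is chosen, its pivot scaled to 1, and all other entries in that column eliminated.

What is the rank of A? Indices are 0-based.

step 1: normalize row 0 (÷2) = (1, 1, -2, 1/2, -3/2)
  row 1: subtract 4×row0 = (0, -1, 4, 1, 8)
  row 2: subtract 3×row0 = (0, -6, 9, -5/2, 15/2)
  row 3: subtract -3×row0 = (0, 4, -4, 1/2, -17/2)
step 2: normalize row 1 (÷-1) = (0, 1, -4, -1, -8)
  row 0: subtract 1×row1 = (1, 0, 2, 3/2, 13/2)
  row 2: subtract -6×row1 = (0, 0, -15, -17/2, -81/2)
  row 3: subtract 4×row1 = (0, 0, 12, 9/2, 47/2)
step 3: normalize row 2 (÷-15) = (0, 0, 1, 17/30, 27/10)
  row 0: subtract 2×row2 = (1, 0, 0, 11/30, 11/10)
  row 1: subtract -4×row2 = (0, 1, 0, 19/15, 14/5)
  row 3: subtract 12×row2 = (0, 0, 0, -23/10, -89/10)
step 4: normalize row 3 (÷-23/10) = (0, 0, 0, 1, 89/23)
  row 0: subtract 11/30×row3 = (1, 0, 0, 0, -22/69)
  row 1: subtract 19/15×row3 = (0, 1, 0, 0, -145/69)
  row 2: subtract 17/30×row3 = (0, 0, 1, 0, 35/69)

rank = 4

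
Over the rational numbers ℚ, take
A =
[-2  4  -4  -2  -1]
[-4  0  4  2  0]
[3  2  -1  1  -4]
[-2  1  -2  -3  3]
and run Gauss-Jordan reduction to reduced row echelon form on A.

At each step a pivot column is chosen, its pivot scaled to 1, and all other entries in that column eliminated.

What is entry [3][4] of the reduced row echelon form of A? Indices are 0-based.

M[3][4] = -6/5

step 1: normalize row 0 (÷-2) = (1, -2, 2, 1, 1/2)
  row 1: subtract -4×row0 = (0, -8, 12, 6, 2)
  row 2: subtract 3×row0 = (0, 8, -7, -2, -11/2)
  row 3: subtract -2×row0 = (0, -3, 2, -1, 4)
step 2: normalize row 1 (÷-8) = (0, 1, -3/2, -3/4, -1/4)
  row 0: subtract -2×row1 = (1, 0, -1, -1/2, 0)
  row 2: subtract 8×row1 = (0, 0, 5, 4, -7/2)
  row 3: subtract -3×row1 = (0, 0, -5/2, -13/4, 13/4)
step 3: normalize row 2 (÷5) = (0, 0, 1, 4/5, -7/10)
  row 0: subtract -1×row2 = (1, 0, 0, 3/10, -7/10)
  row 1: subtract -3/2×row2 = (0, 1, 0, 9/20, -13/10)
  row 3: subtract -5/2×row2 = (0, 0, 0, -5/4, 3/2)
step 4: normalize row 3 (÷-5/4) = (0, 0, 0, 1, -6/5)
  row 0: subtract 3/10×row3 = (1, 0, 0, 0, -17/50)
  row 1: subtract 9/20×row3 = (0, 1, 0, 0, -19/25)
  row 2: subtract 4/5×row3 = (0, 0, 1, 0, 13/50)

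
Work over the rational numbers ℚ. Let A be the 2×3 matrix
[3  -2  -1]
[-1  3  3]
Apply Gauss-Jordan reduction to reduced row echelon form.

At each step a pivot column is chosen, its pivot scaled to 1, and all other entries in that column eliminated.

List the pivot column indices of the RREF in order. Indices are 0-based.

pivot columns: 0, 1

pivot(0,0)=3: scale R0 → (1, -2/3, -1/3)
  clear (1,0): R1 −= (-1)R0 → (0, 7/3, 8/3)
pivot(1,1)=7/3: scale R1 → (0, 1, 8/7)
  clear (0,1): R0 −= (-2/3)R1 → (1, 0, 3/7)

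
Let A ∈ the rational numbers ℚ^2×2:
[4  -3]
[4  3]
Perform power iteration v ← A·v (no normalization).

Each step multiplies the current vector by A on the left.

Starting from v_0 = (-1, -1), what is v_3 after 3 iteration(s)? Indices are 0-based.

v_0 = (-1, -1).
v_1 = A·v_0 = (-1, -7).
v_2 = A·v_1 = (17, -25).
v_3 = A·v_2 = (143, -7).

v_3 = (143, -7)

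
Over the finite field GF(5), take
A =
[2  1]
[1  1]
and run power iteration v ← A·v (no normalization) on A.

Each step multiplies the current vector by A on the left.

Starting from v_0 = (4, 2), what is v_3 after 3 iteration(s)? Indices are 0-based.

v_3 = (3, 2)

v_0 = (4, 2).
v_1 = A·v_0 = (0, 1).
v_2 = A·v_1 = (1, 1).
v_3 = A·v_2 = (3, 2).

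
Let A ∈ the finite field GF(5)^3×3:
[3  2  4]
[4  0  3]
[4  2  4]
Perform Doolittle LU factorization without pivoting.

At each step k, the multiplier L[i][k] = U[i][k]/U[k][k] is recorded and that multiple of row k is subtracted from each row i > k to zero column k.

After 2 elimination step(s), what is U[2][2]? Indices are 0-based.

U[2][2] = 3

k=0: U[0][0]=3
  eliminate (1,0): mult=3, new row 1: (0, 4, 1); set L[1][0]=3
  eliminate (2,0): mult=3, new row 2: (0, 1, 2); set L[2][0]=3
k=1: U[1][1]=4
  eliminate (2,1): mult=4, new row 2: (0, 0, 3); set L[2][1]=4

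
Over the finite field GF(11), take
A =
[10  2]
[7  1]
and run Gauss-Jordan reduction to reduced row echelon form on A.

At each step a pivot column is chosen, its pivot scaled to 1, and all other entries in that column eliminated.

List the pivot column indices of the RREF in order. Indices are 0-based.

[1] R0 /= 10  ⇒  (1, 9)
     R1 -= 7·R0  ⇒  (0, 4)
[2] R1 /= 4  ⇒  (0, 1)
     R0 -= 9·R1  ⇒  (1, 0)

pivot columns: 0, 1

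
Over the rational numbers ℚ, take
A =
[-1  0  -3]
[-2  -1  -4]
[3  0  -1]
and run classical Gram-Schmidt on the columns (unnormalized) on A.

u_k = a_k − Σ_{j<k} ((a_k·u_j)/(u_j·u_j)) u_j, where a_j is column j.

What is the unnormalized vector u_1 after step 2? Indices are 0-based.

Step 1: u_0 = a_0 = (-1, -2, 3).
Step 2: u_1 = a_1 − (1/7)·u_0 = (1/7, -5/7, -3/7).

u_1 = (1/7, -5/7, -3/7)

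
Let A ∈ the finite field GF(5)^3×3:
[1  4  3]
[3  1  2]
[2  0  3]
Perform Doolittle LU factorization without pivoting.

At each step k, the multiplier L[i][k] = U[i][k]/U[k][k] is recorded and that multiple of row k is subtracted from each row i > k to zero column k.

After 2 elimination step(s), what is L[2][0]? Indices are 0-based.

L[2][0] = 2

k=0: U[0][0]=1
  eliminate (1,0): mult=3, new row 1: (0, 4, 3); set L[1][0]=3
  eliminate (2,0): mult=2, new row 2: (0, 2, 2); set L[2][0]=2
k=1: U[1][1]=4
  eliminate (2,1): mult=3, new row 2: (0, 0, 3); set L[2][1]=3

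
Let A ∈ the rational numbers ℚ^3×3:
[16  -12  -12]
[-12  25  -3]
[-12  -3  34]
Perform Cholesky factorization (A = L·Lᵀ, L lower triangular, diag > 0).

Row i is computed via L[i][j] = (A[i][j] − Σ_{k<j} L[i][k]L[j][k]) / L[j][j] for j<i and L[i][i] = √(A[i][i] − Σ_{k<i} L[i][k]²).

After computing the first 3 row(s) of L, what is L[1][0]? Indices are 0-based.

Step 1: L[0][0] = √(16) = 4.
  L[1][0] = (-12) / L[0][0] = -3.
Step 2: L[1][1] = √(16) = 4.
  L[2][0] = (-12) / L[0][0] = -3.
  L[2][1] = (-12) / L[1][1] = -3.
Step 3: L[2][2] = √(16) = 4.

L[1][0] = -3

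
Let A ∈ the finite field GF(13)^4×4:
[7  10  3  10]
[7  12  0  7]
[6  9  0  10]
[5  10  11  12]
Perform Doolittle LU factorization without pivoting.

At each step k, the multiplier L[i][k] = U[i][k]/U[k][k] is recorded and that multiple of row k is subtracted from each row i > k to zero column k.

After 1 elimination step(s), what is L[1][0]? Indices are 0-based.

L[1][0] = 1

k=0: U[0][0]=7
  eliminate (1,0): mult=1, new row 1: (0, 2, 10, 10); set L[1][0]=1
  eliminate (2,0): mult=12, new row 2: (0, 6, 3, 7); set L[2][0]=12
  eliminate (3,0): mult=10, new row 3: (0, 1, 7, 3); set L[3][0]=10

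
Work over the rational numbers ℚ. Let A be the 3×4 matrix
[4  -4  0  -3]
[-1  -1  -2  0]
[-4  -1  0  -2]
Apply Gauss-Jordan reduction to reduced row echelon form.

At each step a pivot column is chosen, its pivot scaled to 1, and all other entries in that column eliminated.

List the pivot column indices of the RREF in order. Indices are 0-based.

pivot columns: 0, 1, 2

pivot(0,0)=4: scale R0 → (1, -1, 0, -3/4)
  clear (1,0): R1 −= (-1)R0 → (0, -2, -2, -3/4)
  clear (2,0): R2 −= (-4)R0 → (0, -5, 0, -5)
pivot(1,1)=-2: scale R1 → (0, 1, 1, 3/8)
  clear (0,1): R0 −= (-1)R1 → (1, 0, 1, -3/8)
  clear (2,1): R2 −= (-5)R1 → (0, 0, 5, -25/8)
pivot(2,2)=5: scale R2 → (0, 0, 1, -5/8)
  clear (0,2): R0 −= (1)R2 → (1, 0, 0, 1/4)
  clear (1,2): R1 −= (1)R2 → (0, 1, 0, 1)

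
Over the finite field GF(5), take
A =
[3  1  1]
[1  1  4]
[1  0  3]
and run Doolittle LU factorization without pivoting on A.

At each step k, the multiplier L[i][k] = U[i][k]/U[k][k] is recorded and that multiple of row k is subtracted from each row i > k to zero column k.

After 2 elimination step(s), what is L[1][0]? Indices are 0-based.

L[1][0] = 2

Step 1: pivot at (0,0) is 3.
  row1 ← row1 − (2)·row0  ⇒  L[1][0]=2, U row1=(0, 4, 2)
  row2 ← row2 − (2)·row0  ⇒  L[2][0]=2, U row2=(0, 3, 1)
Step 2: pivot at (1,1) is 4.
  row2 ← row2 − (2)·row1  ⇒  L[2][1]=2, U row2=(0, 0, 2)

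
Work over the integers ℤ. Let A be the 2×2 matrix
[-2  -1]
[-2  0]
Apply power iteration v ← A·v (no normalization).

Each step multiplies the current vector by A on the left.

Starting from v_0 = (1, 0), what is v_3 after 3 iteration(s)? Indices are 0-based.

v_3 = (-16, -12)

v_0 = (1, 0).
v_1 = A·v_0 = (-2, -2).
v_2 = A·v_1 = (6, 4).
v_3 = A·v_2 = (-16, -12).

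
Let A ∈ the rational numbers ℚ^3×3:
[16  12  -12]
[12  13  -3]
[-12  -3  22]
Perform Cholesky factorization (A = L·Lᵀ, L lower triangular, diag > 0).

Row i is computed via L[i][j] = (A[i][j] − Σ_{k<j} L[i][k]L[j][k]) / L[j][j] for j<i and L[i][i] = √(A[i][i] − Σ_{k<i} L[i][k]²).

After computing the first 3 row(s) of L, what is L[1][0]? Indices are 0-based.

L[1][0] = 3

Step 1: L[0][0] = √(16) = 4.
  L[1][0] = (12) / L[0][0] = 3.
Step 2: L[1][1] = √(4) = 2.
  L[2][0] = (-12) / L[0][0] = -3.
  L[2][1] = (6) / L[1][1] = 3.
Step 3: L[2][2] = √(4) = 2.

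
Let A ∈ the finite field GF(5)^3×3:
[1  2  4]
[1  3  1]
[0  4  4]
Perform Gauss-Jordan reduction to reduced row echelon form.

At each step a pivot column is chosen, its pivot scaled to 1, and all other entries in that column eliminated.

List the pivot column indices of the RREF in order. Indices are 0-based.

pivot columns: 0, 1, 2

pivot(0,0)=1: scale R0 → (1, 2, 4)
  clear (1,0): R1 −= (1)R0 → (0, 1, 2)
pivot(1,1)=1: scale R1 → (0, 1, 2)
  clear (0,1): R0 −= (2)R1 → (1, 0, 0)
  clear (2,1): R2 −= (4)R1 → (0, 0, 1)
pivot(2,2)=1: scale R2 → (0, 0, 1)
  clear (1,2): R1 −= (2)R2 → (0, 1, 0)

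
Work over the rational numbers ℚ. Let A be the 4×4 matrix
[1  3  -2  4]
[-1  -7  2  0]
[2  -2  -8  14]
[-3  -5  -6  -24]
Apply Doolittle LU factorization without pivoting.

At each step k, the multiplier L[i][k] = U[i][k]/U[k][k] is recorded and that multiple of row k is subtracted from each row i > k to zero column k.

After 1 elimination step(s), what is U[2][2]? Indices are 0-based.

U[2][2] = -4

[col 0] pivot 1
  R1 -= -1*R0 → (0, -4, 0, 4)  (L[1][0] := -1)
  R2 -= 2*R0 → (0, -8, -4, 6)  (L[2][0] := 2)
  R3 -= -3*R0 → (0, 4, -12, -12)  (L[3][0] := -3)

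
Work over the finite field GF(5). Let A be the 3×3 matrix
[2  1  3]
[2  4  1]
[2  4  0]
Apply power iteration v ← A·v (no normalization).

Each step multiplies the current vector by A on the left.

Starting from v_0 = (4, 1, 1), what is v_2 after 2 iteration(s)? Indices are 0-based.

v_2 = (3, 3, 1)

v_0 = (4, 1, 1).
v_1 = A·v_0 = (2, 3, 2).
v_2 = A·v_1 = (3, 3, 1).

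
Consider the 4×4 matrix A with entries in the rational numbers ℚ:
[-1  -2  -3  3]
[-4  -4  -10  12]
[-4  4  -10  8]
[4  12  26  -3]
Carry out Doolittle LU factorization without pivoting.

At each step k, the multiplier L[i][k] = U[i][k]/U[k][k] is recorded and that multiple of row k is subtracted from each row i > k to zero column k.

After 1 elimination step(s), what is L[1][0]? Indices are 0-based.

L[1][0] = 4

Step 1: pivot at (0,0) is -1.
  row1 ← row1 − (4)·row0  ⇒  L[1][0]=4, U row1=(0, 4, 2, 0)
  row2 ← row2 − (4)·row0  ⇒  L[2][0]=4, U row2=(0, 12, 2, -4)
  row3 ← row3 − (-4)·row0  ⇒  L[3][0]=-4, U row3=(0, 4, 14, 9)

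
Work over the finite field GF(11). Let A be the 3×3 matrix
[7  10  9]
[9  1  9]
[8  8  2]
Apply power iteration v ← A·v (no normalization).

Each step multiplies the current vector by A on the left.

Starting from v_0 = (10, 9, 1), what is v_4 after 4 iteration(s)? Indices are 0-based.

v_4 = (0, 7, 5)

v_0 = (10, 9, 1).
v_1 = A·v_0 = (4, 9, 0).
v_2 = A·v_1 = (8, 1, 5).
v_3 = A·v_2 = (1, 8, 5).
v_4 = A·v_3 = (0, 7, 5).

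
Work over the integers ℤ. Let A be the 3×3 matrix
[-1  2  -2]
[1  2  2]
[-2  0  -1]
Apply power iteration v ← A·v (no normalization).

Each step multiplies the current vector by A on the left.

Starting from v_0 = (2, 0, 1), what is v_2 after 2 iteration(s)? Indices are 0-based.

v_0 = (2, 0, 1).
v_1 = A·v_0 = (-4, 4, -5).
v_2 = A·v_1 = (22, -6, 13).

v_2 = (22, -6, 13)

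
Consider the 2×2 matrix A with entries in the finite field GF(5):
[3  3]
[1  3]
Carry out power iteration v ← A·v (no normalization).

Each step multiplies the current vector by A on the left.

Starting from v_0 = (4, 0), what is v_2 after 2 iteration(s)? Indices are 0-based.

v_0 = (4, 0).
v_1 = A·v_0 = (2, 4).
v_2 = A·v_1 = (3, 4).

v_2 = (3, 4)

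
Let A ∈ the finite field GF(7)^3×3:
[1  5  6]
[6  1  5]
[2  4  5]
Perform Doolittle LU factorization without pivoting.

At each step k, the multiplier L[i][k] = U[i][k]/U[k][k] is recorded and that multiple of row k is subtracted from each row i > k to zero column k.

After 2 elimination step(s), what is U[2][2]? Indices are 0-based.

Step 1: pivot at (0,0) is 1.
  row1 ← row1 − (6)·row0  ⇒  L[1][0]=6, U row1=(0, 6, 4)
  row2 ← row2 − (2)·row0  ⇒  L[2][0]=2, U row2=(0, 1, 0)
Step 2: pivot at (1,1) is 6.
  row2 ← row2 − (6)·row1  ⇒  L[2][1]=6, U row2=(0, 0, 4)

U[2][2] = 4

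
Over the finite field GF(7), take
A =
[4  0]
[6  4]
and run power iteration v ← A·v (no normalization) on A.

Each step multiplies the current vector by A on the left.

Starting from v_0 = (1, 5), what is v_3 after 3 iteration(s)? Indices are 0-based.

v_0 = (1, 5).
v_1 = A·v_0 = (4, 5).
v_2 = A·v_1 = (2, 2).
v_3 = A·v_2 = (1, 6).

v_3 = (1, 6)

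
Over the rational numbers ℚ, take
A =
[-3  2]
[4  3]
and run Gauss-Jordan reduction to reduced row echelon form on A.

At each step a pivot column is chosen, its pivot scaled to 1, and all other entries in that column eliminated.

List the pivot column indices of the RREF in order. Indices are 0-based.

pivot(0,0)=-3: scale R0 → (1, -2/3)
  clear (1,0): R1 −= (4)R0 → (0, 17/3)
pivot(1,1)=17/3: scale R1 → (0, 1)
  clear (0,1): R0 −= (-2/3)R1 → (1, 0)

pivot columns: 0, 1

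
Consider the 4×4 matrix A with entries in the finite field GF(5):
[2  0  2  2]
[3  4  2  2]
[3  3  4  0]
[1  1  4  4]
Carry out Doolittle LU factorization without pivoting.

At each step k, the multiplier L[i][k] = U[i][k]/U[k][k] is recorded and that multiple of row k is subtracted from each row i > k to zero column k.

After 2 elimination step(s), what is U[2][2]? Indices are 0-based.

U[2][2] = 3

[col 0] pivot 2
  R1 -= 4*R0 → (0, 4, 4, 4)  (L[1][0] := 4)
  R2 -= 4*R0 → (0, 3, 1, 2)  (L[2][0] := 4)
  R3 -= 3*R0 → (0, 1, 3, 3)  (L[3][0] := 3)
[col 1] pivot 4
  R2 -= 2*R1 → (0, 0, 3, 4)  (L[2][1] := 2)
  R3 -= 4*R1 → (0, 0, 2, 2)  (L[3][1] := 4)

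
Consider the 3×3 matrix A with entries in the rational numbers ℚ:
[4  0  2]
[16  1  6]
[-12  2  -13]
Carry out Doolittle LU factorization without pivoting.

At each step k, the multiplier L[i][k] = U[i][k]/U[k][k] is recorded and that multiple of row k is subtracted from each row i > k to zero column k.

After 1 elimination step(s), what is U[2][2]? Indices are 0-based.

U[2][2] = -7

[col 0] pivot 4
  R1 -= 4*R0 → (0, 1, -2)  (L[1][0] := 4)
  R2 -= -3*R0 → (0, 2, -7)  (L[2][0] := -3)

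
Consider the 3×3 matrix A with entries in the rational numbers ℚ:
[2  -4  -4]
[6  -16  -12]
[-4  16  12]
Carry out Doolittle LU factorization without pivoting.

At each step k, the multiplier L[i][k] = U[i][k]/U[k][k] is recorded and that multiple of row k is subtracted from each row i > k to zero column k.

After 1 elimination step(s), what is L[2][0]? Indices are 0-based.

k=0: U[0][0]=2
  eliminate (1,0): mult=3, new row 1: (0, -4, 0); set L[1][0]=3
  eliminate (2,0): mult=-2, new row 2: (0, 8, 4); set L[2][0]=-2

L[2][0] = -2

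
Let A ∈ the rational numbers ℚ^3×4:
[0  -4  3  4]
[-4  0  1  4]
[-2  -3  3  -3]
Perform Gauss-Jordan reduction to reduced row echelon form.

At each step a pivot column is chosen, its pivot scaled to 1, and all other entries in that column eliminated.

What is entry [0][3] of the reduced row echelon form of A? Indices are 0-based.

step 1: exchange rows 0,1
step 1: normalize row 0 (÷-4) = (1, 0, -1/4, -1)
  row 2: subtract -2×row0 = (0, -3, 5/2, -5)
step 2: normalize row 1 (÷-4) = (0, 1, -3/4, -1)
  row 2: subtract -3×row1 = (0, 0, 1/4, -8)
step 3: normalize row 2 (÷1/4) = (0, 0, 1, -32)
  row 0: subtract -1/4×row2 = (1, 0, 0, -9)
  row 1: subtract -3/4×row2 = (0, 1, 0, -25)

M[0][3] = -9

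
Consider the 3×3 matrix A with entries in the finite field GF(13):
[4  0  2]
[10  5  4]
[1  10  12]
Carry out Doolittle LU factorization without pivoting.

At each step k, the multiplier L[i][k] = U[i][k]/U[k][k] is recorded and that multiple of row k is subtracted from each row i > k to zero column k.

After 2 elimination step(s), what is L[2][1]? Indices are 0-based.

k=0: U[0][0]=4
  eliminate (1,0): mult=9, new row 1: (0, 5, 12); set L[1][0]=9
  eliminate (2,0): mult=10, new row 2: (0, 10, 5); set L[2][0]=10
k=1: U[1][1]=5
  eliminate (2,1): mult=2, new row 2: (0, 0, 7); set L[2][1]=2

L[2][1] = 2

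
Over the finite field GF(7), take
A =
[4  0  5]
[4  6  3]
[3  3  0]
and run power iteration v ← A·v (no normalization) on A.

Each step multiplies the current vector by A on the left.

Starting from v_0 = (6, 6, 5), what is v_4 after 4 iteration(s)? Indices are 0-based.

v_0 = (6, 6, 5).
v_1 = A·v_0 = (0, 5, 1).
v_2 = A·v_1 = (5, 5, 1).
v_3 = A·v_2 = (4, 4, 2).
v_4 = A·v_3 = (5, 4, 3).

v_4 = (5, 4, 3)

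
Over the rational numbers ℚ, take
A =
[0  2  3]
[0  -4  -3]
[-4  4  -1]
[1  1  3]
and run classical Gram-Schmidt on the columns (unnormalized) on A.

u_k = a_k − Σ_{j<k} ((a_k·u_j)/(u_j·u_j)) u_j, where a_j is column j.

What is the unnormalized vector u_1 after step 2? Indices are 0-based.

u_1 = (2, -4, 8/17, 32/17)

Step 1: u_0 = a_0 = (0, 0, -4, 1).
Step 2: u_1 = a_1 − (-15/17)·u_0 = (2, -4, 8/17, 32/17).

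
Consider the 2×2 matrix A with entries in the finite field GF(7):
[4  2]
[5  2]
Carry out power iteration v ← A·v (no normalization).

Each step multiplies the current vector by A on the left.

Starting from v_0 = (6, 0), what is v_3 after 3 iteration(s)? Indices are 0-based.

v_0 = (6, 0).
v_1 = A·v_0 = (3, 2).
v_2 = A·v_1 = (2, 5).
v_3 = A·v_2 = (4, 6).

v_3 = (4, 6)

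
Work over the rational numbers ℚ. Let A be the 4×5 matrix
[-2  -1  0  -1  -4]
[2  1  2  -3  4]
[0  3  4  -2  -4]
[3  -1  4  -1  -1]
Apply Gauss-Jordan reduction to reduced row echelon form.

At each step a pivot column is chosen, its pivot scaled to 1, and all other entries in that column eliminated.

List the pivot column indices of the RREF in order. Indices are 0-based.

pivot(0,0)=-2: scale R0 → (1, 1/2, 0, 1/2, 2)
  clear (1,0): R1 −= (2)R0 → (0, 0, 2, -4, 0)
  clear (3,0): R3 −= (3)R0 → (0, -5/2, 4, -5/2, -7)
pivot(1,1): swap R1↔R2
pivot(1,1)=3: scale R1 → (0, 1, 4/3, -2/3, -4/3)
  clear (0,1): R0 −= (1/2)R1 → (1, 0, -2/3, 5/6, 8/3)
  clear (3,1): R3 −= (-5/2)R1 → (0, 0, 22/3, -25/6, -31/3)
pivot(2,2)=2: scale R2 → (0, 0, 1, -2, 0)
  clear (0,2): R0 −= (-2/3)R2 → (1, 0, 0, -1/2, 8/3)
  clear (1,2): R1 −= (4/3)R2 → (0, 1, 0, 2, -4/3)
  clear (3,2): R3 −= (22/3)R2 → (0, 0, 0, 21/2, -31/3)
pivot(3,3)=21/2: scale R3 → (0, 0, 0, 1, -62/63)
  clear (0,3): R0 −= (-1/2)R3 → (1, 0, 0, 0, 137/63)
  clear (1,3): R1 −= (2)R3 → (0, 1, 0, 0, 40/63)
  clear (2,3): R2 −= (-2)R3 → (0, 0, 1, 0, -124/63)

pivot columns: 0, 1, 2, 3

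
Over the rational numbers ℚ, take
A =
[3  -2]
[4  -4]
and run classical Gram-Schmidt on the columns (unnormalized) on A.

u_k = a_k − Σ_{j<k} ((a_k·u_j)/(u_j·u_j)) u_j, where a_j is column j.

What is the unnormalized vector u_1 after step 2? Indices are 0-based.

Step 1: u_0 = a_0 = (3, 4).
Step 2: u_1 = a_1 − (-22/25)·u_0 = (16/25, -12/25).

u_1 = (16/25, -12/25)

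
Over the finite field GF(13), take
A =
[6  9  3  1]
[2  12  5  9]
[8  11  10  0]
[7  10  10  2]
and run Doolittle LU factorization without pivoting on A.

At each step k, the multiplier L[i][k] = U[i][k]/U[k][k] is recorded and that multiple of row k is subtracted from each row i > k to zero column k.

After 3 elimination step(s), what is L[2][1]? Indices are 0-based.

[col 0] pivot 6
  R1 -= 9*R0 → (0, 9, 4, 0)  (L[1][0] := 9)
  R2 -= 10*R0 → (0, 12, 6, 3)  (L[2][0] := 10)
  R3 -= 12*R0 → (0, 6, 0, 3)  (L[3][0] := 12)
[col 1] pivot 9
  R2 -= 10*R1 → (0, 0, 5, 3)  (L[2][1] := 10)
  R3 -= 5*R1 → (0, 0, 6, 3)  (L[3][1] := 5)
[col 2] pivot 5
  R3 -= 9*R2 → (0, 0, 0, 2)  (L[3][2] := 9)

L[2][1] = 10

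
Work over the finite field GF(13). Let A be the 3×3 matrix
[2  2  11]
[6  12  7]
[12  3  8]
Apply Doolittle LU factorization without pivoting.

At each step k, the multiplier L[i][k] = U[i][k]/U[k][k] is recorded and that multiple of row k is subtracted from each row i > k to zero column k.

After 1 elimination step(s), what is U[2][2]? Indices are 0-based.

[col 0] pivot 2
  R1 -= 3*R0 → (0, 6, 0)  (L[1][0] := 3)
  R2 -= 6*R0 → (0, 4, 7)  (L[2][0] := 6)

U[2][2] = 7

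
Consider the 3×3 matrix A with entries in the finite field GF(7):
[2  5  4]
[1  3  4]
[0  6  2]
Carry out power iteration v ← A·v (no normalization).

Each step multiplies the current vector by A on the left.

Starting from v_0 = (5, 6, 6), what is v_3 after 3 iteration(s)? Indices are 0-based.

v_3 = (1, 3, 2)

v_0 = (5, 6, 6).
v_1 = A·v_0 = (1, 5, 6).
v_2 = A·v_1 = (2, 5, 0).
v_3 = A·v_2 = (1, 3, 2).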